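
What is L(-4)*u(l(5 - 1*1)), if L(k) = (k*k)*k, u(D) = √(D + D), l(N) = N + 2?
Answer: -128*√3 ≈ -221.70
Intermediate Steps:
l(N) = 2 + N
u(D) = √2*√D (u(D) = √(2*D) = √2*√D)
L(k) = k³ (L(k) = k²*k = k³)
L(-4)*u(l(5 - 1*1)) = (-4)³*(√2*√(2 + (5 - 1*1))) = -64*√2*√(2 + (5 - 1)) = -64*√2*√(2 + 4) = -64*√2*√6 = -128*√3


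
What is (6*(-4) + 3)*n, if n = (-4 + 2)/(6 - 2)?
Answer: 21/2 ≈ 10.500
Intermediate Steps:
n = -½ (n = -2/4 = -2*¼ = -½ ≈ -0.50000)
(6*(-4) + 3)*n = (6*(-4) + 3)*(-½) = (-24 + 3)*(-½) = -21*(-½) = 21/2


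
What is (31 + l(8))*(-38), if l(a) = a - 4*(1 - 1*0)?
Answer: -1330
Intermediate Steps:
l(a) = -4 + a (l(a) = a - 4*(1 + 0) = a - 4*1 = a - 4 = -4 + a)
(31 + l(8))*(-38) = (31 + (-4 + 8))*(-38) = (31 + 4)*(-38) = 35*(-38) = -1330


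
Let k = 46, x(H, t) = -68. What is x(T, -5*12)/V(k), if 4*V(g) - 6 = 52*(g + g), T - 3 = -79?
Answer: -136/2395 ≈ -0.056785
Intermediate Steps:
T = -76 (T = 3 - 79 = -76)
V(g) = 3/2 + 26*g (V(g) = 3/2 + (52*(g + g))/4 = 3/2 + (52*(2*g))/4 = 3/2 + (104*g)/4 = 3/2 + 26*g)
x(T, -5*12)/V(k) = -68/(3/2 + 26*46) = -68/(3/2 + 1196) = -68/2395/2 = -68*2/2395 = -136/2395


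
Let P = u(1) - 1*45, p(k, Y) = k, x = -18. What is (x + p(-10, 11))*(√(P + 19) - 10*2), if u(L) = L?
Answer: 560 - 140*I ≈ 560.0 - 140.0*I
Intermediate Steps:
P = -44 (P = 1 - 1*45 = 1 - 45 = -44)
(x + p(-10, 11))*(√(P + 19) - 10*2) = (-18 - 10)*(√(-44 + 19) - 10*2) = -28*(√(-25) - 20) = -28*(5*I - 20) = -28*(-20 + 5*I) = 560 - 140*I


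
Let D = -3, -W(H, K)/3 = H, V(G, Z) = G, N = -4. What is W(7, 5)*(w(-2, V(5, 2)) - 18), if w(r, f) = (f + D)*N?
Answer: 546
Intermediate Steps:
W(H, K) = -3*H
w(r, f) = 12 - 4*f (w(r, f) = (f - 3)*(-4) = (-3 + f)*(-4) = 12 - 4*f)
W(7, 5)*(w(-2, V(5, 2)) - 18) = (-3*7)*((12 - 4*5) - 18) = -21*((12 - 20) - 18) = -21*(-8 - 18) = -21*(-26) = 546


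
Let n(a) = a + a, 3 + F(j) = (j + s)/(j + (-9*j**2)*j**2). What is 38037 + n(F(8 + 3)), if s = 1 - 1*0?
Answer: 2505444237/65879 ≈ 38031.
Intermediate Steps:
s = 1 (s = 1 + 0 = 1)
F(j) = -3 + (1 + j)/(j - 9*j**4) (F(j) = -3 + (j + 1)/(j + (-9*j**2)*j**2) = -3 + (1 + j)/(j - 9*j**4))
n(a) = 2*a
38037 + n(F(8 + 3)) = 38037 + 2*((-1 - 27*(8 + 3)**4 + 2*(8 + 3))/(-(8 + 3) + 9*(8 + 3)**4)) = 38037 + 2*((-1 - 27*11**4 + 2*11)/(-1*11 + 9*11**4)) = 38037 + 2*((-1 - 27*14641 + 22)/(-11 + 9*14641)) = 38037 + 2*((-1 - 395307 + 22)/(-11 + 131769)) = 38037 + 2*(-395286/131758) = 38037 + 2*((1/131758)*(-395286)) = 38037 + 2*(-197643/65879) = 38037 - 395286/65879 = 2505444237/65879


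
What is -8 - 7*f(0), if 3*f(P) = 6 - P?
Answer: -22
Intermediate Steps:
f(P) = 2 - P/3 (f(P) = (6 - P)/3 = 2 - P/3)
-8 - 7*f(0) = -8 - 7*(2 - ⅓*0) = -8 - 7*(2 + 0) = -8 - 7*2 = -8 - 14 = -22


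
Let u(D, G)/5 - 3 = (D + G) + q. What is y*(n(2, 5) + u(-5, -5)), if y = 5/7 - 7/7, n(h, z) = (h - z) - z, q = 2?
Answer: 66/7 ≈ 9.4286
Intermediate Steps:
n(h, z) = h - 2*z
u(D, G) = 25 + 5*D + 5*G (u(D, G) = 15 + 5*((D + G) + 2) = 15 + 5*(2 + D + G) = 15 + (10 + 5*D + 5*G) = 25 + 5*D + 5*G)
y = -2/7 (y = 5*(⅐) - 7*⅐ = 5/7 - 1 = -2/7 ≈ -0.28571)
y*(n(2, 5) + u(-5, -5)) = -2*((2 - 2*5) + (25 + 5*(-5) + 5*(-5)))/7 = -2*((2 - 10) + (25 - 25 - 25))/7 = -2*(-8 - 25)/7 = -2/7*(-33) = 66/7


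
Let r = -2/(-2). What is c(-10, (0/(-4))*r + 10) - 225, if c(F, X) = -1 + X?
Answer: -216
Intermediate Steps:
r = 1 (r = -2*(-½) = 1)
c(-10, (0/(-4))*r + 10) - 225 = (-1 + ((0/(-4))*1 + 10)) - 225 = (-1 + ((0*(-¼))*1 + 10)) - 225 = (-1 + (0*1 + 10)) - 225 = (-1 + (0 + 10)) - 225 = (-1 + 10) - 225 = 9 - 225 = -216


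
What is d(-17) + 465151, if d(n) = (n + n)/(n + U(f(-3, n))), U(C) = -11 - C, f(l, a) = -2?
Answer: 6046980/13 ≈ 4.6515e+5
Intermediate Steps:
d(n) = 2*n/(-9 + n) (d(n) = (n + n)/(n + (-11 - 1*(-2))) = (2*n)/(n + (-11 + 2)) = (2*n)/(n - 9) = (2*n)/(-9 + n) = 2*n/(-9 + n))
d(-17) + 465151 = 2*(-17)/(-9 - 17) + 465151 = 2*(-17)/(-26) + 465151 = 2*(-17)*(-1/26) + 465151 = 17/13 + 465151 = 6046980/13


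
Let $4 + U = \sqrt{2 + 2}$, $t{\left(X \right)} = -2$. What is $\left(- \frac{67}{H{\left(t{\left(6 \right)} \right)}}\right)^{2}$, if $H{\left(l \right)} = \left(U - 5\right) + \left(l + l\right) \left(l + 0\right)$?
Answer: $4489$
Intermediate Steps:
$U = -2$ ($U = -4 + \sqrt{2 + 2} = -4 + \sqrt{4} = -4 + 2 = -2$)
$H{\left(l \right)} = -7 + 2 l^{2}$ ($H{\left(l \right)} = \left(-2 - 5\right) + \left(l + l\right) \left(l + 0\right) = -7 + 2 l l = -7 + 2 l^{2}$)
$\left(- \frac{67}{H{\left(t{\left(6 \right)} \right)}}\right)^{2} = \left(- \frac{67}{-7 + 2 \left(-2\right)^{2}}\right)^{2} = \left(- \frac{67}{-7 + 2 \cdot 4}\right)^{2} = \left(- \frac{67}{-7 + 8}\right)^{2} = \left(- \frac{67}{1}\right)^{2} = \left(\left(-67\right) 1\right)^{2} = \left(-67\right)^{2} = 4489$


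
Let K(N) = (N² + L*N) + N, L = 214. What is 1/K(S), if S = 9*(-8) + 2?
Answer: -1/10150 ≈ -9.8522e-5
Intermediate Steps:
S = -70 (S = -72 + 2 = -70)
K(N) = N² + 215*N (K(N) = (N² + 214*N) + N = N² + 215*N)
1/K(S) = 1/(-70*(215 - 70)) = 1/(-70*145) = 1/(-10150) = -1/10150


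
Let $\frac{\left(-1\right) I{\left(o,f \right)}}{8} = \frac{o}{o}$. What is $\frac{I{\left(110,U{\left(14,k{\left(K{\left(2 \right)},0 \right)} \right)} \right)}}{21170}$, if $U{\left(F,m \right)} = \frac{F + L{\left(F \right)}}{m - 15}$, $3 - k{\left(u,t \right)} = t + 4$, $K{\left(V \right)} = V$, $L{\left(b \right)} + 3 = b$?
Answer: $- \frac{4}{10585} \approx -0.00037789$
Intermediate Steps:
$L{\left(b \right)} = -3 + b$
$k{\left(u,t \right)} = -1 - t$ ($k{\left(u,t \right)} = 3 - \left(t + 4\right) = 3 - \left(4 + t\right) = -1 - t$)
$U{\left(F,m \right)} = \frac{-3 + 2 F}{-15 + m}$ ($U{\left(F,m \right)} = \frac{F + \left(-3 + F\right)}{m - 15} = \frac{-3 + 2 F}{-15 + m}$)
$I{\left(o,f \right)} = -8$ ($I{\left(o,f \right)} = - 8 \frac{o}{o} = \left(-8\right) 1 = -8$)
$\frac{I{\left(110,U{\left(14,k{\left(K{\left(2 \right)},0 \right)} \right)} \right)}}{21170} = - \frac{8}{21170} = \left(-8\right) \frac{1}{21170} = - \frac{4}{10585}$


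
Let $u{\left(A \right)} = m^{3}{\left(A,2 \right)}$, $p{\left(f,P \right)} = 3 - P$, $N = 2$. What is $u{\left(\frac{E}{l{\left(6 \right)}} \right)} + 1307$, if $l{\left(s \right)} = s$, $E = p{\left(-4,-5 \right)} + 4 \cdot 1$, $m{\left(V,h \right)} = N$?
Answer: $1315$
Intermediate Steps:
$m{\left(V,h \right)} = 2$
$E = 12$ ($E = \left(3 - -5\right) + 4 \cdot 1 = \left(3 + 5\right) + 4 = 8 + 4 = 12$)
$u{\left(A \right)} = 8$ ($u{\left(A \right)} = 2^{3} = 8$)
$u{\left(\frac{E}{l{\left(6 \right)}} \right)} + 1307 = 8 + 1307 = 1315$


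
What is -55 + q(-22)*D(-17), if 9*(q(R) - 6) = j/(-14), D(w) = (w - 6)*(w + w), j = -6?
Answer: 98159/21 ≈ 4674.2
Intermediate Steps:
D(w) = 2*w*(-6 + w) (D(w) = (-6 + w)*(2*w) = 2*w*(-6 + w))
q(R) = 127/21 (q(R) = 6 + (-6/(-14))/9 = 6 + (-6*(-1/14))/9 = 6 + (⅑)*(3/7) = 6 + 1/21 = 127/21)
-55 + q(-22)*D(-17) = -55 + 127*(2*(-17)*(-6 - 17))/21 = -55 + 127*(2*(-17)*(-23))/21 = -55 + (127/21)*782 = -55 + 99314/21 = 98159/21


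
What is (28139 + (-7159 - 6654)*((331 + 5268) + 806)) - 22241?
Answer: -88466367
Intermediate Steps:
(28139 + (-7159 - 6654)*((331 + 5268) + 806)) - 22241 = (28139 - 13813*(5599 + 806)) - 22241 = (28139 - 13813*6405) - 22241 = (28139 - 88472265) - 22241 = -88444126 - 22241 = -88466367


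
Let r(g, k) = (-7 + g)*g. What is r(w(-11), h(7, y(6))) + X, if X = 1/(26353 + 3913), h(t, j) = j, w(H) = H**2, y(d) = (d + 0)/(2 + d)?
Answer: 417489205/30266 ≈ 13794.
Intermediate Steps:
y(d) = d/(2 + d)
X = 1/30266 ≈ 3.3040e-5
r(g, k) = g*(-7 + g)
r(w(-11), h(7, y(6))) + X = (-11)**2*(-7 + (-11)**2) + 1/30266 = 121*(-7 + 121) + 1/30266 = 121*114 + 1/30266 = 13794 + 1/30266 = 417489205/30266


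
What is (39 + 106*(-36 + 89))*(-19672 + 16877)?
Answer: -15811315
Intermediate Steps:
(39 + 106*(-36 + 89))*(-19672 + 16877) = (39 + 106*53)*(-2795) = (39 + 5618)*(-2795) = 5657*(-2795) = -15811315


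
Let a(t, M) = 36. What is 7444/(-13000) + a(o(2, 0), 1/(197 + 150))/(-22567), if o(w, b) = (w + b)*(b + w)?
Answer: -42114187/73342750 ≈ -0.57421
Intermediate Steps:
o(w, b) = (b + w)² (o(w, b) = (b + w)*(b + w) = (b + w)²)
7444/(-13000) + a(o(2, 0), 1/(197 + 150))/(-22567) = 7444/(-13000) + 36/(-22567) = 7444*(-1/13000) + 36*(-1/22567) = -1861/3250 - 36/22567 = -42114187/73342750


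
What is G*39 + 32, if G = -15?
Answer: -553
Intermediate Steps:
G*39 + 32 = -15*39 + 32 = -585 + 32 = -553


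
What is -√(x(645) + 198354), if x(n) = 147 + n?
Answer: -√199146 ≈ -446.26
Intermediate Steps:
-√(x(645) + 198354) = -√((147 + 645) + 198354) = -√(792 + 198354) = -√199146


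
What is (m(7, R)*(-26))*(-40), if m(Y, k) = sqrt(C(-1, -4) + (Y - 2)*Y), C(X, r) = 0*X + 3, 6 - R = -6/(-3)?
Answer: 1040*sqrt(38) ≈ 6411.0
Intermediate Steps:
R = 4 (R = 6 - (-6)/(-3) = 6 - (-6)*(-1)/3 = 6 - 1*2 = 6 - 2 = 4)
C(X, r) = 3 (C(X, r) = 0 + 3 = 3)
m(Y, k) = sqrt(3 + Y*(-2 + Y)) (m(Y, k) = sqrt(3 + (Y - 2)*Y) = sqrt(3 + (-2 + Y)*Y) = sqrt(3 + Y*(-2 + Y)))
(m(7, R)*(-26))*(-40) = (sqrt(3 + 7**2 - 2*7)*(-26))*(-40) = (sqrt(3 + 49 - 14)*(-26))*(-40) = (sqrt(38)*(-26))*(-40) = -26*sqrt(38)*(-40) = 1040*sqrt(38)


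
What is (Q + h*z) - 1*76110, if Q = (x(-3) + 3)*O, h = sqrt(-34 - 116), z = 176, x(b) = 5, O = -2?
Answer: -76126 + 880*I*sqrt(6) ≈ -76126.0 + 2155.6*I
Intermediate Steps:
h = 5*I*sqrt(6) (h = sqrt(-150) = 5*I*sqrt(6) ≈ 12.247*I)
Q = -16 (Q = (5 + 3)*(-2) = 8*(-2) = -16)
(Q + h*z) - 1*76110 = (-16 + (5*I*sqrt(6))*176) - 1*76110 = (-16 + 880*I*sqrt(6)) - 76110 = -76126 + 880*I*sqrt(6)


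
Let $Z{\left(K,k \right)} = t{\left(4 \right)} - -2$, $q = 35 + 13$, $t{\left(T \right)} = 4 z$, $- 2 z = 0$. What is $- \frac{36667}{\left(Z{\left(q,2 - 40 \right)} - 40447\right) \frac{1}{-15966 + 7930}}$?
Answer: $- \frac{294656012}{40445} \approx -7285.4$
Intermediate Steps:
$z = 0$ ($z = \left(- \frac{1}{2}\right) 0 = 0$)
$t{\left(T \right)} = 0$ ($t{\left(T \right)} = 4 \cdot 0 = 0$)
$q = 48$
$Z{\left(K,k \right)} = 2$ ($Z{\left(K,k \right)} = 0 - -2 = 0 + 2 = 2$)
$- \frac{36667}{\left(Z{\left(q,2 - 40 \right)} - 40447\right) \frac{1}{-15966 + 7930}} = - \frac{36667}{\left(2 - 40447\right) \frac{1}{-15966 + 7930}} = - \frac{36667}{\left(-40445\right) \frac{1}{-8036}} = - \frac{36667}{\left(-40445\right) \left(- \frac{1}{8036}\right)} = - \frac{36667}{\frac{40445}{8036}} = \left(-36667\right) \frac{8036}{40445} = - \frac{294656012}{40445}$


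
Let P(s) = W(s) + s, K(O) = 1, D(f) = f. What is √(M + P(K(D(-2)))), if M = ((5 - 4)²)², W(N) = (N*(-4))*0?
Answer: √2 ≈ 1.4142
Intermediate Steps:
W(N) = 0 (W(N) = -4*N*0 = 0)
M = 1 (M = (1²)² = 1² = 1)
P(s) = s (P(s) = 0 + s = s)
√(M + P(K(D(-2)))) = √(1 + 1) = √2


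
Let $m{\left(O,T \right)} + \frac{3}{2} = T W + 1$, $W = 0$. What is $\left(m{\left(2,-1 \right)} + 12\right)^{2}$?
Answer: $\frac{529}{4} \approx 132.25$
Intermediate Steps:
$m{\left(O,T \right)} = - \frac{1}{2}$ ($m{\left(O,T \right)} = - \frac{3}{2} + \left(T 0 + 1\right) = - \frac{3}{2} + \left(0 + 1\right) = - \frac{3}{2} + 1 = - \frac{1}{2}$)
$\left(m{\left(2,-1 \right)} + 12\right)^{2} = \left(- \frac{1}{2} + 12\right)^{2} = \left(\frac{23}{2}\right)^{2} = \frac{529}{4}$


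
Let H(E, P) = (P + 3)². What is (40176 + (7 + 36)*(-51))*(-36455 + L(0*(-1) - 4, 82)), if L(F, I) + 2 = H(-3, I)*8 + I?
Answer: 813785775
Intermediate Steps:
H(E, P) = (3 + P)²
L(F, I) = -2 + I + 8*(3 + I)² (L(F, I) = -2 + ((3 + I)²*8 + I) = -2 + (8*(3 + I)² + I) = -2 + (I + 8*(3 + I)²) = -2 + I + 8*(3 + I)²)
(40176 + (7 + 36)*(-51))*(-36455 + L(0*(-1) - 4, 82)) = (40176 + (7 + 36)*(-51))*(-36455 + (-2 + 82 + 8*(3 + 82)²)) = (40176 + 43*(-51))*(-36455 + (-2 + 82 + 8*85²)) = (40176 - 2193)*(-36455 + (-2 + 82 + 8*7225)) = 37983*(-36455 + (-2 + 82 + 57800)) = 37983*(-36455 + 57880) = 37983*21425 = 813785775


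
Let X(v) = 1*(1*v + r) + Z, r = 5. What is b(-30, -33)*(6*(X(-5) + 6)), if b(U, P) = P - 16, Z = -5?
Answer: -294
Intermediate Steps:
b(U, P) = -16 + P
X(v) = v (X(v) = 1*(1*v + 5) - 5 = 1*(v + 5) - 5 = 1*(5 + v) - 5 = (5 + v) - 5 = v)
b(-30, -33)*(6*(X(-5) + 6)) = (-16 - 33)*(6*(-5 + 6)) = -294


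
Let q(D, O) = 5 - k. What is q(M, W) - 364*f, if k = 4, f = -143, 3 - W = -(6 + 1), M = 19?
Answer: 52053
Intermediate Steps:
W = 10 (W = 3 - (-1)*(6 + 1) = 3 - (-1)*7 = 3 - 1*(-7) = 3 + 7 = 10)
q(D, O) = 1 (q(D, O) = 5 - 1*4 = 5 - 4 = 1)
q(M, W) - 364*f = 1 - 364*(-143) = 1 + 52052 = 52053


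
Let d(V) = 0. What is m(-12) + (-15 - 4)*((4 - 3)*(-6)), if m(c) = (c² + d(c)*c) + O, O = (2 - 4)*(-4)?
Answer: 266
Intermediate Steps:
O = 8 (O = -2*(-4) = 8)
m(c) = 8 + c² (m(c) = (c² + 0*c) + 8 = (c² + 0) + 8 = c² + 8 = 8 + c²)
m(-12) + (-15 - 4)*((4 - 3)*(-6)) = (8 + (-12)²) + (-15 - 4)*((4 - 3)*(-6)) = (8 + 144) - 19*(-6) = 152 - 19*(-6) = 152 + 114 = 266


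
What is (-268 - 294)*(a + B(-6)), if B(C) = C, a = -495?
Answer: 281562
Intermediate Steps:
(-268 - 294)*(a + B(-6)) = (-268 - 294)*(-495 - 6) = -562*(-501) = 281562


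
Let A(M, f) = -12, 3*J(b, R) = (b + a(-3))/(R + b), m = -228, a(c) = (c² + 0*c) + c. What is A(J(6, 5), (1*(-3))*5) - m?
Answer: 216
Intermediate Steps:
a(c) = c + c² (a(c) = (c² + 0) + c = c² + c = c + c²)
J(b, R) = (6 + b)/(3*(R + b)) (J(b, R) = ((b - 3*(1 - 3))/(R + b))/3 = ((b - 3*(-2))/(R + b))/3 = ((b + 6)/(R + b))/3 = ((6 + b)/(R + b))/3 = (6 + b)/(3*(R + b)))
A(J(6, 5), (1*(-3))*5) - m = -12 - 1*(-228) = -12 + 228 = 216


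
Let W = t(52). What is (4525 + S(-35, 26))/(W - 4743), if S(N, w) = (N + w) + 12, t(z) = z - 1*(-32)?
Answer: -4528/4659 ≈ -0.97188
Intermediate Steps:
t(z) = 32 + z (t(z) = z + 32 = 32 + z)
W = 84 (W = 32 + 52 = 84)
S(N, w) = 12 + N + w
(4525 + S(-35, 26))/(W - 4743) = (4525 + (12 - 35 + 26))/(84 - 4743) = (4525 + 3)/(-4659) = 4528*(-1/4659) = -4528/4659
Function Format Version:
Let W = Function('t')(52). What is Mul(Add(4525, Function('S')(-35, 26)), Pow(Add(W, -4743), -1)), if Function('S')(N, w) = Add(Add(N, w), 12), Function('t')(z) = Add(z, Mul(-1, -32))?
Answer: Rational(-4528, 4659) ≈ -0.97188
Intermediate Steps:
Function('t')(z) = Add(32, z) (Function('t')(z) = Add(z, 32) = Add(32, z))
W = 84 (W = Add(32, 52) = 84)
Function('S')(N, w) = Add(12, N, w)
Mul(Add(4525, Function('S')(-35, 26)), Pow(Add(W, -4743), -1)) = Mul(Add(4525, Add(12, -35, 26)), Pow(Add(84, -4743), -1)) = Mul(Add(4525, 3), Pow(-4659, -1)) = Mul(4528, Rational(-1, 4659)) = Rational(-4528, 4659)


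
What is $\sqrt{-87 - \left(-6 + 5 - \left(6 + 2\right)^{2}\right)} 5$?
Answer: $5 i \sqrt{22} \approx 23.452 i$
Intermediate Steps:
$\sqrt{-87 - \left(-6 + 5 - \left(6 + 2\right)^{2}\right)} 5 = \sqrt{-87 + \left(8^{2} - \left(-6 + 5\right)\right)} 5 = \sqrt{-87 + \left(64 - -1\right)} 5 = \sqrt{-87 + \left(64 + 1\right)} 5 = \sqrt{-87 + 65} \cdot 5 = \sqrt{-22} \cdot 5 = i \sqrt{22} \cdot 5 = 5 i \sqrt{22}$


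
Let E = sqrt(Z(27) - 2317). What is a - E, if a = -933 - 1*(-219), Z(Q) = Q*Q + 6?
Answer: -714 - I*sqrt(1582) ≈ -714.0 - 39.774*I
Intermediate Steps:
Z(Q) = 6 + Q**2 (Z(Q) = Q**2 + 6 = 6 + Q**2)
a = -714 (a = -933 + 219 = -714)
E = I*sqrt(1582) (E = sqrt((6 + 27**2) - 2317) = sqrt((6 + 729) - 2317) = sqrt(735 - 2317) = sqrt(-1582) = I*sqrt(1582) ≈ 39.774*I)
a - E = -714 - I*sqrt(1582)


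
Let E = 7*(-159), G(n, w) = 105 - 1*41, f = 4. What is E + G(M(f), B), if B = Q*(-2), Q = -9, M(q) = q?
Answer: -1049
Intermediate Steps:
B = 18 (B = -9*(-2) = 18)
G(n, w) = 64 (G(n, w) = 105 - 41 = 64)
E = -1113
E + G(M(f), B) = -1113 + 64 = -1049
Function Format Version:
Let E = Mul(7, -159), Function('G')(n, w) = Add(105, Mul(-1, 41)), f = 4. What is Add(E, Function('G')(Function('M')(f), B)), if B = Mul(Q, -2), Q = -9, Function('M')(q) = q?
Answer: -1049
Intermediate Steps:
B = 18 (B = Mul(-9, -2) = 18)
Function('G')(n, w) = 64 (Function('G')(n, w) = Add(105, -41) = 64)
E = -1113
Add(E, Function('G')(Function('M')(f), B)) = Add(-1113, 64) = -1049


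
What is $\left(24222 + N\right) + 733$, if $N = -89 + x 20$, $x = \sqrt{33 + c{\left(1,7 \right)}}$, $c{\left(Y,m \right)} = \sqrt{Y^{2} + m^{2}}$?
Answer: $24866 + 20 \sqrt{33 + 5 \sqrt{2}} \approx 24993.0$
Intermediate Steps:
$x = \sqrt{33 + 5 \sqrt{2}}$ ($x = \sqrt{33 + \sqrt{1^{2} + 7^{2}}} = \sqrt{33 + \sqrt{1 + 49}} = \sqrt{33 + \sqrt{50}} = \sqrt{33 + 5 \sqrt{2}} \approx 6.3302$)
$N = -89 + 20 \sqrt{33 + 5 \sqrt{2}}$ ($N = -89 + \sqrt{33 + 5 \sqrt{2}} \cdot 20 = -89 + 20 \sqrt{33 + 5 \sqrt{2}} \approx 37.603$)
$\left(24222 + N\right) + 733 = \left(24222 - \left(89 - 20 \sqrt{33 + 5 \sqrt{2}}\right)\right) + 733 = \left(24133 + 20 \sqrt{33 + 5 \sqrt{2}}\right) + 733 = 24866 + 20 \sqrt{33 + 5 \sqrt{2}}$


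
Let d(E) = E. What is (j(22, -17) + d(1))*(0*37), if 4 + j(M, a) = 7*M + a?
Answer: 0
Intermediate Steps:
j(M, a) = -4 + a + 7*M (j(M, a) = -4 + (7*M + a) = -4 + (a + 7*M) = -4 + a + 7*M)
(j(22, -17) + d(1))*(0*37) = ((-4 - 17 + 7*22) + 1)*(0*37) = ((-4 - 17 + 154) + 1)*0 = (133 + 1)*0 = 134*0 = 0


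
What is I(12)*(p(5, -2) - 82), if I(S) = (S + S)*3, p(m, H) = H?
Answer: -6048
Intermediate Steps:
I(S) = 6*S (I(S) = (2*S)*3 = 6*S)
I(12)*(p(5, -2) - 82) = (6*12)*(-2 - 82) = 72*(-84) = -6048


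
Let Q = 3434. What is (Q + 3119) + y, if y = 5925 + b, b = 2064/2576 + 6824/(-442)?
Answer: 443458895/35581 ≈ 12463.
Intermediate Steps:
b = -520823/35581 (b = 2064*(1/2576) + 6824*(-1/442) = 129/161 - 3412/221 = -520823/35581 ≈ -14.638)
y = 210296602/35581 (y = 5925 - 520823/35581 = 210296602/35581 ≈ 5910.4)
(Q + 3119) + y = (3434 + 3119) + 210296602/35581 = 6553 + 210296602/35581 = 443458895/35581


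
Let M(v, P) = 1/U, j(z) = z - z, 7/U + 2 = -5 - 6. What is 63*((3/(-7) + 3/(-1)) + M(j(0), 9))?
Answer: -333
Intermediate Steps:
U = -7/13 (U = 7/(-2 + (-5 - 6)) = 7/(-2 - 11) = 7/(-13) = 7*(-1/13) = -7/13 ≈ -0.53846)
j(z) = 0
M(v, P) = -13/7 (M(v, P) = 1/(-7/13) = -13/7)
63*((3/(-7) + 3/(-1)) + M(j(0), 9)) = 63*((3/(-7) + 3/(-1)) - 13/7) = 63*((3*(-⅐) + 3*(-1)) - 13/7) = 63*((-3/7 - 3) - 13/7) = 63*(-24/7 - 13/7) = 63*(-37/7) = -333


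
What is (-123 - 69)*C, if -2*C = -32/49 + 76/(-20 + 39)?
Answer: 15744/49 ≈ 321.31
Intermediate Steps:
C = -82/49 (C = -(-32/49 + 76/(-20 + 39))/2 = -(-32*1/49 + 76/19)/2 = -(-32/49 + 76*(1/19))/2 = -(-32/49 + 4)/2 = -1/2*164/49 = -82/49 ≈ -1.6735)
(-123 - 69)*C = (-123 - 69)*(-82/49) = -192*(-82/49) = 15744/49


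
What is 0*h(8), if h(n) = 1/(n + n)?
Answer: 0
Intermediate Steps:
h(n) = 1/(2*n)
0*h(8) = 0*((1/2)/8) = 0*((1/2)*(1/8)) = 0*(1/16) = 0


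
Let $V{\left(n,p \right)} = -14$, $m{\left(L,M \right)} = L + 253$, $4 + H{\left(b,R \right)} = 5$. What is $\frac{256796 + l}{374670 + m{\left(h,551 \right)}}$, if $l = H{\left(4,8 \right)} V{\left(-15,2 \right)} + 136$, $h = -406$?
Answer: $\frac{256918}{374517} \approx 0.686$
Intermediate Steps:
$H{\left(b,R \right)} = 1$ ($H{\left(b,R \right)} = -4 + 5 = 1$)
$m{\left(L,M \right)} = 253 + L$
$l = 122$ ($l = 1 \left(-14\right) + 136 = -14 + 136 = 122$)
$\frac{256796 + l}{374670 + m{\left(h,551 \right)}} = \frac{256796 + 122}{374670 + \left(253 - 406\right)} = \frac{256918}{374670 - 153} = \frac{256918}{374517}$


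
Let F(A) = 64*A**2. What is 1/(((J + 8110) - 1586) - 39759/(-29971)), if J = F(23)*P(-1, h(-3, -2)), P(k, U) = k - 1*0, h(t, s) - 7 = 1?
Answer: -29971/819127613 ≈ -3.6589e-5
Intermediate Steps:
h(t, s) = 8 (h(t, s) = 7 + 1 = 8)
P(k, U) = k (P(k, U) = k + 0 = k)
J = -33856 (J = (64*23**2)*(-1) = (64*529)*(-1) = 33856*(-1) = -33856)
1/(((J + 8110) - 1586) - 39759/(-29971)) = 1/(((-33856 + 8110) - 1586) - 39759/(-29971)) = 1/((-25746 - 1586) - 39759*(-1/29971)) = 1/(-27332 + 39759/29971) = 1/(-819127613/29971) = -29971/819127613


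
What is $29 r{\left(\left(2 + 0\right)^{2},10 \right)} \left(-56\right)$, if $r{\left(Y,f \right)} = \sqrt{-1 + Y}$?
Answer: $- 1624 \sqrt{3} \approx -2812.9$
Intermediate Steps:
$29 r{\left(\left(2 + 0\right)^{2},10 \right)} \left(-56\right) = 29 \sqrt{-1 + \left(2 + 0\right)^{2}} \left(-56\right) = 29 \sqrt{-1 + 2^{2}} \left(-56\right) = 29 \sqrt{-1 + 4} \left(-56\right) = 29 \sqrt{3} \left(-56\right) = - 1624 \sqrt{3}$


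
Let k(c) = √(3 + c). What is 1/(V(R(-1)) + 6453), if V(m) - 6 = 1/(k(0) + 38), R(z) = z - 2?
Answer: 9307457/60117110206 + √3/60117110206 ≈ 0.00015482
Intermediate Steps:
R(z) = -2 + z
V(m) = 6 + 1/(38 + √3) (V(m) = 6 + 1/(√(3 + 0) + 38) = 6 + 1/(√3 + 38) = 6 + 1/(38 + √3))
1/(V(R(-1)) + 6453) = 1/((8684/1441 - √3/1441) + 6453) = 1/(9307457/1441 - √3/1441)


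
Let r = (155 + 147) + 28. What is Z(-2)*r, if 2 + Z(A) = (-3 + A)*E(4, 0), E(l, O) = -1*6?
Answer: 9240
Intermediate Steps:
E(l, O) = -6
Z(A) = 16 - 6*A (Z(A) = -2 + (-3 + A)*(-6) = -2 + (18 - 6*A) = 16 - 6*A)
r = 330 (r = 302 + 28 = 330)
Z(-2)*r = (16 - 6*(-2))*330 = (16 + 12)*330 = 28*330 = 9240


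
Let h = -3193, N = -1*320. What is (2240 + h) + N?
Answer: -1273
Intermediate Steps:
N = -320
(2240 + h) + N = (2240 - 3193) - 320 = -953 - 320 = -1273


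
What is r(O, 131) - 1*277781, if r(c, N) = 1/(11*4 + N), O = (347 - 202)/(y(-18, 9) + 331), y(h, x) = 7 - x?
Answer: -48611674/175 ≈ -2.7778e+5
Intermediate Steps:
O = 145/329 (O = (347 - 202)/((7 - 1*9) + 331) = 145/((7 - 9) + 331) = 145/(-2 + 331) = 145/329 ≈ 0.44073)
r(c, N) = 1/(44 + N)
r(O, 131) - 1*277781 = 1/(44 + 131) - 1*277781 = 1/175 - 277781 = -48611674/175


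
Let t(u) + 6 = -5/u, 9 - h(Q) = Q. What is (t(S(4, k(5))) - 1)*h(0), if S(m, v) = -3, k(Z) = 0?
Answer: -48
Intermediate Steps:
h(Q) = 9 - Q
t(u) = -6 - 5/u
(t(S(4, k(5))) - 1)*h(0) = ((-6 - 5/(-3)) - 1)*(9 - 1*0) = ((-6 - 5*(-⅓)) - 1)*(9 + 0) = ((-6 + 5/3) - 1)*9 = (-13/3 - 1)*9 = -16/3*9 = -48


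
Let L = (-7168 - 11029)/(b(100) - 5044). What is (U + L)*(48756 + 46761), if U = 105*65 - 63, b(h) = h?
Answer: 1064999426475/1648 ≈ 6.4624e+8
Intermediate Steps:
U = 6762 (U = 6825 - 63 = 6762)
L = 18197/4944 (L = (-7168 - 11029)/(100 - 5044) = -18197/(-4944) = -18197*(-1/4944) = 18197/4944 ≈ 3.6806)
(U + L)*(48756 + 46761) = (6762 + 18197/4944)*(48756 + 46761) = (33449525/4944)*95517 = 1064999426475/1648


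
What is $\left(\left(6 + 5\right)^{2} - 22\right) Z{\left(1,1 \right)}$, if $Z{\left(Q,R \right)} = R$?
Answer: $99$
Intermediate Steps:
$\left(\left(6 + 5\right)^{2} - 22\right) Z{\left(1,1 \right)} = \left(\left(6 + 5\right)^{2} - 22\right) 1 = \left(11^{2} - 22\right) 1 = \left(121 - 22\right) 1 = 99 \cdot 1 = 99$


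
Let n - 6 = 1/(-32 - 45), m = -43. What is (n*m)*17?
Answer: -336991/77 ≈ -4376.5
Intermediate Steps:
n = 461/77 (n = 6 + 1/(-32 - 45) = 6 + 1/(-77) = 6 - 1/77 = 461/77 ≈ 5.9870)
(n*m)*17 = ((461/77)*(-43))*17 = -19823/77*17 = -336991/77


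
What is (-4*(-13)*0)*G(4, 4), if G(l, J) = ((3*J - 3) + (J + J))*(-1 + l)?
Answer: 0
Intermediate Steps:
G(l, J) = (-1 + l)*(-3 + 5*J) (G(l, J) = ((-3 + 3*J) + 2*J)*(-1 + l) = (-3 + 5*J)*(-1 + l) = (-1 + l)*(-3 + 5*J))
(-4*(-13)*0)*G(4, 4) = (-4*(-13)*0)*(3 - 5*4 - 3*4 + 5*4*4) = (52*0)*(3 - 20 - 12 + 80) = 0*51 = 0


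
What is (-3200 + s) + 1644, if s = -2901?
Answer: -4457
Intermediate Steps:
(-3200 + s) + 1644 = (-3200 - 2901) + 1644 = -6101 + 1644 = -4457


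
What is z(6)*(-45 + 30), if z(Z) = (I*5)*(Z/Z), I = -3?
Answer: 225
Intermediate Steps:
z(Z) = -15 (z(Z) = (-3*5)*(Z/Z) = -15*1 = -15)
z(6)*(-45 + 30) = -15*(-45 + 30) = -15*(-15) = 225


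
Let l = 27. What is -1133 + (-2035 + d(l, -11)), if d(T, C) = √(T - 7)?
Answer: -3168 + 2*√5 ≈ -3163.5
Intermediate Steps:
d(T, C) = √(-7 + T)
-1133 + (-2035 + d(l, -11)) = -1133 + (-2035 + √(-7 + 27)) = -1133 + (-2035 + √20) = -1133 + (-2035 + 2*√5) = -3168 + 2*√5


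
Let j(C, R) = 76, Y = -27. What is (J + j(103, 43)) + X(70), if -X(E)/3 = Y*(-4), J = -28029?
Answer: -28277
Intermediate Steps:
X(E) = -324 (X(E) = -(-81)*(-4) = -3*108 = -324)
(J + j(103, 43)) + X(70) = (-28029 + 76) - 324 = -27953 - 324 = -28277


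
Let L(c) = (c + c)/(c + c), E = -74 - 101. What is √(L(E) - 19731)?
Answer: I*√19730 ≈ 140.46*I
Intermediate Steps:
E = -175
L(c) = 1 (L(c) = (2*c)/((2*c)) = (2*c)*(1/(2*c)) = 1)
√(L(E) - 19731) = √(1 - 19731) = √(-19730) = I*√19730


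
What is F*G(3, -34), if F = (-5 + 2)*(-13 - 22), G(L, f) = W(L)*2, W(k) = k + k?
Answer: 1260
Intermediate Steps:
W(k) = 2*k
G(L, f) = 4*L (G(L, f) = (2*L)*2 = 4*L)
F = 105 (F = -3*(-35) = 105)
F*G(3, -34) = 105*(4*3) = 105*12 = 1260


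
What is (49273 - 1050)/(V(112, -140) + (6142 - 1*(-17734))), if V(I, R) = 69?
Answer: 48223/23945 ≈ 2.0139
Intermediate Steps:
(49273 - 1050)/(V(112, -140) + (6142 - 1*(-17734))) = (49273 - 1050)/(69 + (6142 - 1*(-17734))) = 48223/(69 + (6142 + 17734)) = 48223/(69 + 23876) = 48223/23945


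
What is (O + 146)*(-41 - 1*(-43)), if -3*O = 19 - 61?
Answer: 320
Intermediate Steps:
O = 14 (O = -(19 - 61)/3 = -⅓*(-42) = 14)
(O + 146)*(-41 - 1*(-43)) = (14 + 146)*(-41 - 1*(-43)) = 160*(-41 + 43) = 160*2 = 320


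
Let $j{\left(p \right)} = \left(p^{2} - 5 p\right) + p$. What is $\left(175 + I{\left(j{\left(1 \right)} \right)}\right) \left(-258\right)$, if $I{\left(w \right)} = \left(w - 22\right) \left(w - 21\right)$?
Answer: $-199950$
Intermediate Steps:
$j{\left(p \right)} = p^{2} - 4 p$
$I{\left(w \right)} = \left(-22 + w\right) \left(-21 + w\right)$
$\left(175 + I{\left(j{\left(1 \right)} \right)}\right) \left(-258\right) = \left(175 + \left(462 + \left(1 \left(-4 + 1\right)\right)^{2} - 43 \cdot 1 \left(-4 + 1\right)\right)\right) \left(-258\right) = \left(175 + \left(462 + \left(1 \left(-3\right)\right)^{2} - 43 \cdot 1 \left(-3\right)\right)\right) \left(-258\right) = \left(175 + \left(462 + \left(-3\right)^{2} - -129\right)\right) \left(-258\right) = \left(175 + \left(462 + 9 + 129\right)\right) \left(-258\right) = \left(175 + 600\right) \left(-258\right) = 775 \left(-258\right) = -199950$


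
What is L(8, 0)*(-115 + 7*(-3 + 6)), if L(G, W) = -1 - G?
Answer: 846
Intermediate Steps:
L(8, 0)*(-115 + 7*(-3 + 6)) = (-1 - 1*8)*(-115 + 7*(-3 + 6)) = (-1 - 8)*(-115 + 7*3) = -9*(-115 + 21) = -9*(-94) = 846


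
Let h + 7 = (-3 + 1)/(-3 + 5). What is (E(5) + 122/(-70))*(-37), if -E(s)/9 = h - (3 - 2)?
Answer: -102638/35 ≈ -2932.5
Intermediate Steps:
h = -8 (h = -7 + (-3 + 1)/(-3 + 5) = -7 - 2/2 = -7 - 2*1/2 = -7 - 1 = -8)
E(s) = 81 (E(s) = -9*(-8 - (3 - 2)) = -9*(-8 - 1*1) = -9*(-8 - 1) = -9*(-9) = 81)
(E(5) + 122/(-70))*(-37) = (81 + 122/(-70))*(-37) = (81 + 122*(-1/70))*(-37) = (81 - 61/35)*(-37) = (2774/35)*(-37) = -102638/35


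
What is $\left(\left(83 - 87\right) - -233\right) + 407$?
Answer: $636$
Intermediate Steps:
$\left(\left(83 - 87\right) - -233\right) + 407 = \left(\left(83 - 87\right) + 233\right) + 407 = \left(-4 + 233\right) + 407 = 229 + 407 = 636$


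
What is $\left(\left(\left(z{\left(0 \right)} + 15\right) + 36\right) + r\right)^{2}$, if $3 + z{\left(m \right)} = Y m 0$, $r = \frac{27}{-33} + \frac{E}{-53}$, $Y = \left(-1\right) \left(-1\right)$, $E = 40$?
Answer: $\frac{732622489}{339889} \approx 2155.5$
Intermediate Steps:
$Y = 1$
$r = - \frac{917}{583}$ ($r = \frac{27}{-33} + \frac{40}{-53} = 27 \left(- \frac{1}{33}\right) + 40 \left(- \frac{1}{53}\right) = - \frac{9}{11} - \frac{40}{53} = - \frac{917}{583} \approx -1.5729$)
$z{\left(m \right)} = -3$ ($z{\left(m \right)} = -3 + 1 m 0 = -3 + m 0 = -3 + 0 = -3$)
$\left(\left(\left(z{\left(0 \right)} + 15\right) + 36\right) + r\right)^{2} = \left(\left(\left(-3 + 15\right) + 36\right) - \frac{917}{583}\right)^{2} = \left(\left(12 + 36\right) - \frac{917}{583}\right)^{2} = \left(48 - \frac{917}{583}\right)^{2} = \left(\frac{27067}{583}\right)^{2} = \frac{732622489}{339889}$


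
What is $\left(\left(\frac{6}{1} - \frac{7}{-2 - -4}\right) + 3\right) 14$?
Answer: $77$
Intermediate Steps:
$\left(\left(\frac{6}{1} - \frac{7}{-2 - -4}\right) + 3\right) 14 = \left(\left(6 \cdot 1 - \frac{7}{-2 + 4}\right) + 3\right) 14 = \left(\left(6 - \frac{7}{2}\right) + 3\right) 14 = \left(\frac{5}{2} + 3\right) 14 = \frac{11}{2} \cdot 14 = 77$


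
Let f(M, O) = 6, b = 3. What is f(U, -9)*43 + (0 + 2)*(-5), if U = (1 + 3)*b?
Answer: 248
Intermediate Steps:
U = 12 (U = (1 + 3)*3 = 4*3 = 12)
f(U, -9)*43 + (0 + 2)*(-5) = 6*43 + (0 + 2)*(-5) = 258 + 2*(-5) = 258 - 10 = 248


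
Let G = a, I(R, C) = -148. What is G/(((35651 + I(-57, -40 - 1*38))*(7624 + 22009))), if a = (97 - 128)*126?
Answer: -3906/1052060399 ≈ -3.7127e-6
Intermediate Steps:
a = -3906 (a = -31*126 = -3906)
G = -3906
G/(((35651 + I(-57, -40 - 1*38))*(7624 + 22009))) = -3906*1/((7624 + 22009)*(35651 - 148)) = -3906/(35503*29633) = -3906/1052060399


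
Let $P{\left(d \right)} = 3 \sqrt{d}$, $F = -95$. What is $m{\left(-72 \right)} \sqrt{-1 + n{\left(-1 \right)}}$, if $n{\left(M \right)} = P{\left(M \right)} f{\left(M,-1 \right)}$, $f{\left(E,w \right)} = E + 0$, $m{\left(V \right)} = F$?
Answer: $- 95 \sqrt{-1 - 3 i} \approx -98.779 + 137.05 i$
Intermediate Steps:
$m{\left(V \right)} = -95$
$f{\left(E,w \right)} = E$
$n{\left(M \right)} = 3 M^{\frac{3}{2}}$ ($n{\left(M \right)} = 3 \sqrt{M} M = 3 M^{\frac{3}{2}}$)
$m{\left(-72 \right)} \sqrt{-1 + n{\left(-1 \right)}} = - 95 \sqrt{-1 + 3 \left(-1\right)^{\frac{3}{2}}} = - 95 \sqrt{-1 + 3 \left(- i\right)} = - 95 \sqrt{-1 - 3 i}$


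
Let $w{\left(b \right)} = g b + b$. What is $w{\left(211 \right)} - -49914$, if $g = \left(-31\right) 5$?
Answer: $17420$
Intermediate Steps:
$g = -155$
$w{\left(b \right)} = - 154 b$ ($w{\left(b \right)} = - 155 b + b = - 154 b$)
$w{\left(211 \right)} - -49914 = \left(-154\right) 211 - -49914 = -32494 + 49914 = 17420$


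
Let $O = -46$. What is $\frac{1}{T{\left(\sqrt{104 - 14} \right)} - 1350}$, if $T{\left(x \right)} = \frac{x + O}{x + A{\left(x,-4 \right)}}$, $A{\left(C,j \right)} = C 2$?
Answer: $- \frac{546615}{737746987} + \frac{207 \sqrt{10}}{737746987} \approx -0.00074004$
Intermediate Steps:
$A{\left(C,j \right)} = 2 C$
$T{\left(x \right)} = \frac{-46 + x}{3 x}$ ($T{\left(x \right)} = \frac{x - 46}{x + 2 x} = \frac{-46 + x}{3 x}$)
$\frac{1}{T{\left(\sqrt{104 - 14} \right)} - 1350} = \frac{1}{\frac{-46 + \sqrt{104 - 14}}{3 \sqrt{104 - 14}} - 1350} = \frac{1}{\frac{-46 + \sqrt{90}}{3 \sqrt{90}} - 1350} = \frac{1}{\frac{-46 + 3 \sqrt{10}}{3 \cdot 3 \sqrt{10}} - 1350} = \frac{1}{\frac{\frac{\sqrt{10}}{30} \left(-46 + 3 \sqrt{10}\right)}{3} - 1350} = \frac{1}{\frac{\sqrt{10} \left(-46 + 3 \sqrt{10}\right)}{90} - 1350} = \frac{1}{-1350 + \frac{\sqrt{10} \left(-46 + 3 \sqrt{10}\right)}{90}}$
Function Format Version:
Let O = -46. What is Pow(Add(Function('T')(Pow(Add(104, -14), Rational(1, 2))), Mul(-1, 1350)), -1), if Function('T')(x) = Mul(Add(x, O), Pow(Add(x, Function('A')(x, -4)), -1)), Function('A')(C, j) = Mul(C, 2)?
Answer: Add(Rational(-546615, 737746987), Mul(Rational(207, 737746987), Pow(10, Rational(1, 2)))) ≈ -0.00074004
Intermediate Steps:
Function('A')(C, j) = Mul(2, C)
Function('T')(x) = Mul(Rational(1, 3), Pow(x, -1), Add(-46, x)) (Function('T')(x) = Mul(Add(x, -46), Pow(Add(x, Mul(2, x)), -1)) = Mul(Add(-46, x), Pow(Mul(3, x), -1)) = Mul(Add(-46, x), Mul(Rational(1, 3), Pow(x, -1))) = Mul(Rational(1, 3), Pow(x, -1), Add(-46, x)))
Pow(Add(Function('T')(Pow(Add(104, -14), Rational(1, 2))), Mul(-1, 1350)), -1) = Pow(Add(Mul(Rational(1, 3), Pow(Pow(Add(104, -14), Rational(1, 2)), -1), Add(-46, Pow(Add(104, -14), Rational(1, 2)))), Mul(-1, 1350)), -1) = Pow(Add(Mul(Rational(1, 3), Pow(Pow(90, Rational(1, 2)), -1), Add(-46, Pow(90, Rational(1, 2)))), -1350), -1) = Pow(Add(Mul(Rational(1, 3), Pow(Mul(3, Pow(10, Rational(1, 2))), -1), Add(-46, Mul(3, Pow(10, Rational(1, 2))))), -1350), -1) = Pow(Add(Mul(Rational(1, 3), Mul(Rational(1, 30), Pow(10, Rational(1, 2))), Add(-46, Mul(3, Pow(10, Rational(1, 2))))), -1350), -1) = Pow(Add(Mul(Rational(1, 90), Pow(10, Rational(1, 2)), Add(-46, Mul(3, Pow(10, Rational(1, 2))))), -1350), -1) = Pow(Add(-1350, Mul(Rational(1, 90), Pow(10, Rational(1, 2)), Add(-46, Mul(3, Pow(10, Rational(1, 2)))))), -1)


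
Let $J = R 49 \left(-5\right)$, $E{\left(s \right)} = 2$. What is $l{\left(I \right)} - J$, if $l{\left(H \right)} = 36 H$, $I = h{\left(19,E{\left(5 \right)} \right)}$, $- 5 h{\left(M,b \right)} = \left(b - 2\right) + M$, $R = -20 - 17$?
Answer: $- \frac{46009}{5} \approx -9201.8$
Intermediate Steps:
$R = -37$
$h{\left(M,b \right)} = \frac{2}{5} - \frac{M}{5} - \frac{b}{5}$ ($h{\left(M,b \right)} = - \frac{\left(b - 2\right) + M}{5} = - \frac{\left(-2 + b\right) + M}{5} = - \frac{-2 + M + b}{5} = \frac{2}{5} - \frac{M}{5} - \frac{b}{5}$)
$I = - \frac{19}{5}$ ($I = \frac{2}{5} - \frac{19}{5} - \frac{2}{5} = - \frac{19}{5} \approx -3.8$)
$J = 9065$ ($J = \left(-37\right) 49 \left(-5\right) = \left(-1813\right) \left(-5\right) = 9065$)
$l{\left(I \right)} - J = 36 \left(- \frac{19}{5}\right) - 9065 = - \frac{684}{5} - 9065 = - \frac{46009}{5}$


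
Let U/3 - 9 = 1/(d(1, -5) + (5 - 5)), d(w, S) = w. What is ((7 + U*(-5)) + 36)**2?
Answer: 11449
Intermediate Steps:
U = 30 (U = 27 + 3/(1 + (5 - 5)) = 27 + 3/(1 + 0) = 27 + 3/1 = 27 + 3*1 = 27 + 3 = 30)
((7 + U*(-5)) + 36)**2 = ((7 + 30*(-5)) + 36)**2 = ((7 - 150) + 36)**2 = (-143 + 36)**2 = (-107)**2 = 11449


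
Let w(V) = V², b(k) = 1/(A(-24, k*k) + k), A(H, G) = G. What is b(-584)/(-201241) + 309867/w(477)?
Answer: 2519417851165/1849956995304 ≈ 1.3619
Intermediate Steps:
b(k) = 1/(k + k²) (b(k) = 1/(k*k + k) = 1/(k² + k) = 1/(k + k²))
b(-584)/(-201241) + 309867/w(477) = (1/((-584)*(1 - 584)))/(-201241) + 309867/(477²) = -1/584/(-583)*(-1/201241) + 309867/227529 = -1/584*(-1/583)*(-1/201241) + 309867*(1/227529) = (1/340472)*(-1/201241) + 103289/75843 = -1/68516925752 + 103289/75843 = 2519417851165/1849956995304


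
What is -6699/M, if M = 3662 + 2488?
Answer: -2233/2050 ≈ -1.0893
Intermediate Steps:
M = 6150
-6699/M = -6699/6150 = -6699*1/6150 = -2233/2050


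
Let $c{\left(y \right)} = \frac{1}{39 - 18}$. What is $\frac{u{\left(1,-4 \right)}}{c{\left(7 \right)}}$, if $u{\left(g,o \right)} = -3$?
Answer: $-63$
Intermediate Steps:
$c{\left(y \right)} = \frac{1}{21}$
$\frac{u{\left(1,-4 \right)}}{c{\left(7 \right)}} = \frac{1}{\frac{1}{21}} \left(-3\right) = 21 \left(-3\right) = -63$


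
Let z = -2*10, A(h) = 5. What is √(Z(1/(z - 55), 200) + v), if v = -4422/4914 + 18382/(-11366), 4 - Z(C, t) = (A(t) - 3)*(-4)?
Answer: 2*√5706359806693/1551459 ≈ 3.0794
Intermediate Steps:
z = -20
Z(C, t) = 12 (Z(C, t) = 4 - (5 - 3)*(-4) = 4 - 2*(-4) = 4 - 1*(-8) = 4 + 8 = 12)
v = -11715800/4654377 (v = -4422*1/4914 + 18382*(-1/11366) = -737/819 - 9191/5683 = -11715800/4654377 ≈ -2.5172)
√(Z(1/(z - 55), 200) + v) = √(12 - 11715800/4654377) = √(44136724/4654377) = 2*√5706359806693/1551459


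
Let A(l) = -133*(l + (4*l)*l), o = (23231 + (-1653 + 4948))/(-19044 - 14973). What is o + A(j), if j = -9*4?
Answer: -7763640718/11339 ≈ -6.8469e+5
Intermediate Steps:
j = -36
o = -8842/11339 (o = (23231 + 3295)/(-34017) = 26526*(-1/34017) = -8842/11339 ≈ -0.77979)
A(l) = -532*l**2 - 133*l (A(l) = -133*(l + 4*l**2) = -532*l**2 - 133*l)
o + A(j) = -8842/11339 - 133*(-36)*(1 + 4*(-36)) = -8842/11339 - 133*(-36)*(1 - 144) = -8842/11339 - 133*(-36)*(-143) = -8842/11339 - 684684 = -7763640718/11339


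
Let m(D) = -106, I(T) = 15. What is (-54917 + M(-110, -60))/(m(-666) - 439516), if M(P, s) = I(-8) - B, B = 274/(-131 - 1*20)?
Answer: 218156/1746919 ≈ 0.12488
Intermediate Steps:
B = -274/151 (B = 274/(-131 - 20) = 274/(-151) = 274*(-1/151) = -274/151 ≈ -1.8146)
M(P, s) = 2539/151 (M(P, s) = 15 - 1*(-274/151) = 15 + 274/151 = 2539/151)
(-54917 + M(-110, -60))/(m(-666) - 439516) = (-54917 + 2539/151)/(-106 - 439516) = -8289928/151/(-439622) = -8289928/151*(-1/439622) = 218156/1746919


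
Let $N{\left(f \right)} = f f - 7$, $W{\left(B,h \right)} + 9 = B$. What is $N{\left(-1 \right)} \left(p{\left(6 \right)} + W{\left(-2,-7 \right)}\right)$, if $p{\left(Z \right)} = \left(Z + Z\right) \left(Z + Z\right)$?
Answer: $-798$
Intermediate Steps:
$W{\left(B,h \right)} = -9 + B$
$N{\left(f \right)} = -7 + f^{2}$ ($N{\left(f \right)} = f^{2} - 7 = -7 + f^{2}$)
$p{\left(Z \right)} = 4 Z^{2}$ ($p{\left(Z \right)} = 2 Z 2 Z = 4 Z^{2}$)
$N{\left(-1 \right)} \left(p{\left(6 \right)} + W{\left(-2,-7 \right)}\right) = \left(-7 + \left(-1\right)^{2}\right) \left(4 \cdot 6^{2} - 11\right) = \left(-7 + 1\right) \left(4 \cdot 36 - 11\right) = - 6 \left(144 - 11\right) = \left(-6\right) 133 = -798$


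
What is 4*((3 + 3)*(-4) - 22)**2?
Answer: 8464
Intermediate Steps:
4*((3 + 3)*(-4) - 22)**2 = 4*(6*(-4) - 22)**2 = 4*(-24 - 22)**2 = 4*(-46)**2 = 4*2116 = 8464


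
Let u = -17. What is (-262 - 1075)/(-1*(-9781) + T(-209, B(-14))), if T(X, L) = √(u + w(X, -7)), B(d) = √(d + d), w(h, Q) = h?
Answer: -13077197/95668187 + 1337*I*√226/95668187 ≈ -0.13669 + 0.0002101*I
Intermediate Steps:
B(d) = √2*√d (B(d) = √(2*d) = √2*√d)
T(X, L) = √(-17 + X)
(-262 - 1075)/(-1*(-9781) + T(-209, B(-14))) = (-262 - 1075)/(-1*(-9781) + √(-17 - 209)) = -1337/(9781 + √(-226)) = -1337/(9781 + I*√226)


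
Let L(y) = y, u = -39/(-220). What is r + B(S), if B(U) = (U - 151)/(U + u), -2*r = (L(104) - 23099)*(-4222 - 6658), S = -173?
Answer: -4756153277520/38021 ≈ -1.2509e+8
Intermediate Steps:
u = 39/220 (u = -39*(-1/220) = 39/220 ≈ 0.17727)
r = -125092800 (r = -(104 - 23099)*(-4222 - 6658)/2 = -(-22995)*(-10880)/2 = -1/2*250185600 = -125092800)
B(U) = (-151 + U)/(39/220 + U) (B(U) = (U - 151)/(U + 39/220) = (-151 + U)/(39/220 + U))
r + B(S) = -125092800 + 220*(-151 - 173)/(39 + 220*(-173)) = -125092800 + 220*(-324)/(39 - 38060) = -125092800 + 220*(-324)/(-38021) = -125092800 + 220*(-1/38021)*(-324) = -125092800 + 71280/38021 = -4756153277520/38021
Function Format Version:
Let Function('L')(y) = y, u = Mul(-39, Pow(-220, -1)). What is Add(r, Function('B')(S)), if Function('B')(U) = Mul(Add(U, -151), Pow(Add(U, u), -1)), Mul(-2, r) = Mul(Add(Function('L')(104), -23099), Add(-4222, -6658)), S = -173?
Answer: Rational(-4756153277520, 38021) ≈ -1.2509e+8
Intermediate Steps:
u = Rational(39, 220) (u = Mul(-39, Rational(-1, 220)) = Rational(39, 220) ≈ 0.17727)
r = -125092800 (r = Mul(Rational(-1, 2), Mul(Add(104, -23099), Add(-4222, -6658))) = Mul(Rational(-1, 2), Mul(-22995, -10880)) = Mul(Rational(-1, 2), 250185600) = -125092800)
Function('B')(U) = Mul(Pow(Add(Rational(39, 220), U), -1), Add(-151, U)) (Function('B')(U) = Mul(Add(U, -151), Pow(Add(U, Rational(39, 220)), -1)) = Mul(Add(-151, U), Pow(Add(Rational(39, 220), U), -1)) = Mul(Pow(Add(Rational(39, 220), U), -1), Add(-151, U)))
Add(r, Function('B')(S)) = Add(-125092800, Mul(220, Pow(Add(39, Mul(220, -173)), -1), Add(-151, -173))) = Add(-125092800, Mul(220, Pow(Add(39, -38060), -1), -324)) = Add(-125092800, Mul(220, Pow(-38021, -1), -324)) = Add(-125092800, Mul(220, Rational(-1, 38021), -324)) = Add(-125092800, Rational(71280, 38021)) = Rational(-4756153277520, 38021)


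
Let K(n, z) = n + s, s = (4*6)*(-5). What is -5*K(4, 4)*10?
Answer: 5800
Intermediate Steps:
s = -120 (s = 24*(-5) = -120)
K(n, z) = -120 + n (K(n, z) = n - 120 = -120 + n)
-5*K(4, 4)*10 = -5*(-120 + 4)*10 = -5*(-116)*10 = 580*10 = 5800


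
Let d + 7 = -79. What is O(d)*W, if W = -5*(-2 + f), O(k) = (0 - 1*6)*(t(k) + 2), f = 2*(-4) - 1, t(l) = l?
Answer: 27720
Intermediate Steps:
f = -9 (f = -8 - 1 = -9)
d = -86 (d = -7 - 79 = -86)
O(k) = -12 - 6*k (O(k) = (0 - 1*6)*(k + 2) = (0 - 6)*(2 + k) = -6*(2 + k) = -12 - 6*k)
W = 55 (W = -5*(-2 - 9) = -5*(-11) = 55)
O(d)*W = (-12 - 6*(-86))*55 = (-12 + 516)*55 = 504*55 = 27720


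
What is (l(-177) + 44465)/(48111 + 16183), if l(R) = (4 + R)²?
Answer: 37197/32147 ≈ 1.1571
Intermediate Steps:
(l(-177) + 44465)/(48111 + 16183) = ((4 - 177)² + 44465)/(48111 + 16183) = ((-173)² + 44465)/64294 = (29929 + 44465)*(1/64294) = 74394*(1/64294) = 37197/32147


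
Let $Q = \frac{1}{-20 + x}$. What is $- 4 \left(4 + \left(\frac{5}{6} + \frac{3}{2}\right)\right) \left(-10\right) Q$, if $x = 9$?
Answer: $- \frac{760}{33} \approx -23.03$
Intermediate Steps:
$Q = - \frac{1}{11}$ ($Q = \frac{1}{-20 + 9} = \frac{1}{-11} = - \frac{1}{11} \approx -0.090909$)
$- 4 \left(4 + \left(\frac{5}{6} + \frac{3}{2}\right)\right) \left(-10\right) Q = - 4 \left(4 + \left(\frac{5}{6} + \frac{3}{2}\right)\right) \left(-10\right) \left(- \frac{1}{11}\right) = - 4 \left(4 + \frac{7}{3}\right) \left(-10\right) \left(- \frac{1}{11}\right) = \left(-4\right) \frac{19}{3} \left(-10\right) \left(- \frac{1}{11}\right) = \left(- \frac{76}{3}\right) \left(-10\right) \left(- \frac{1}{11}\right) = \frac{760}{3} \left(- \frac{1}{11}\right) = - \frac{760}{33}$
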